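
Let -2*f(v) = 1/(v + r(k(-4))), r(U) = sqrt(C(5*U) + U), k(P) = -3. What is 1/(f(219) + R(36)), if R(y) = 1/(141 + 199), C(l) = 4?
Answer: 1496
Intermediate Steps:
r(U) = sqrt(4 + U)
R(y) = 1/340
f(v) = -1/(2*(1 + v)) (f(v) = -1/(2*(v + sqrt(4 - 3))) = -1/(2*(v + sqrt(1))) = -1/(2*(v + 1)) = -1/(2*(1 + v)))
1/(f(219) + R(36)) = 1/(-1/(2 + 2*219) + 1/340) = 1/(-1/(2 + 438) + 1/340) = 1/(-1/440 + 1/340) = 1/(1/1496) = 1496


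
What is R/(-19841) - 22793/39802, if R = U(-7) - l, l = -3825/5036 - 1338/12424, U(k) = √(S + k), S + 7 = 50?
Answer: -884758288364023/1544065211816414 ≈ -0.57301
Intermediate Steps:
S = 43 (S = -7 + 50 = 43)
U(k) = √(43 + k)
l = -1695624/1955227 (l = -3825*1/5036 - 1338*1/12424 = -3825/5036 - 669/6212 = -1695624/1955227 ≈ -0.86723)
R = 13426986/1955227 (R = √(43 - 7) - 1*(-1695624/1955227) = √36 + 1695624/1955227 = 6 + 1695624/1955227 = 13426986/1955227 ≈ 6.8672)
R/(-19841) - 22793/39802 = (13426986/1955227)/(-19841) - 22793/39802 = (13426986/1955227)*(-1/19841) - 22793*1/39802 = -13426986/38793658907 - 22793/39802 = -884758288364023/1544065211816414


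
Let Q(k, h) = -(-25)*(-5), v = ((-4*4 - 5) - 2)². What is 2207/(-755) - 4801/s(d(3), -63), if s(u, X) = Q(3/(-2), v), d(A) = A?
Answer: 669776/18875 ≈ 35.485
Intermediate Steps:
v = 529 (v = ((-16 - 5) - 2)² = (-21 - 2)² = (-23)² = 529)
Q(k, h) = -125 (Q(k, h) = -5*25 = -125)
s(u, X) = -125
2207/(-755) - 4801/s(d(3), -63) = 2207/(-755) - 4801/(-125) = 2207*(-1/755) - 4801*(-1/125) = -2207/755 + 4801/125 = 669776/18875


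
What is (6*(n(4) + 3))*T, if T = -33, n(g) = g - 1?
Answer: -1188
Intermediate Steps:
n(g) = -1 + g
(6*(n(4) + 3))*T = (6*((-1 + 4) + 3))*(-33) = (6*(3 + 3))*(-33) = (6*6)*(-33) = 36*(-33) = -1188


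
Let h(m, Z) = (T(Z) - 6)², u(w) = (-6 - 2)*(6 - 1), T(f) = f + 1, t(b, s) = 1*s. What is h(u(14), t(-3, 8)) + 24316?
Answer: 24325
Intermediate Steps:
t(b, s) = s
T(f) = 1 + f
u(w) = -40 (u(w) = -8*5 = -40)
h(m, Z) = (-5 + Z)² (h(m, Z) = ((1 + Z) - 6)² = (-5 + Z)²)
h(u(14), t(-3, 8)) + 24316 = (-5 + 8)² + 24316 = 3² + 24316 = 9 + 24316 = 24325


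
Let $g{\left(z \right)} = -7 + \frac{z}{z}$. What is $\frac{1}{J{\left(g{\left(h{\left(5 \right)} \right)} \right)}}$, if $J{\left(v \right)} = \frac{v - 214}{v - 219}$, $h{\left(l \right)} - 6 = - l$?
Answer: $\frac{45}{44} \approx 1.0227$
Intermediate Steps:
$h{\left(l \right)} = 6 - l$
$g{\left(z \right)} = -6$ ($g{\left(z \right)} = -7 + 1 = -6$)
$J{\left(v \right)} = \frac{-214 + v}{-219 + v}$
$\frac{1}{J{\left(g{\left(h{\left(5 \right)} \right)} \right)}} = \frac{1}{\frac{1}{-219 - 6} \left(-214 - 6\right)} = \frac{1}{\frac{1}{-225} \left(-220\right)} = \frac{1}{\left(- \frac{1}{225}\right) \left(-220\right)} = \frac{1}{\frac{44}{45}} = \frac{45}{44}$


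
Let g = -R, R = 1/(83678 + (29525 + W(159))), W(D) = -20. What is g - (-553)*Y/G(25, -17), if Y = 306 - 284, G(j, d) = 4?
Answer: 688492187/226366 ≈ 3041.5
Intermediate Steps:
Y = 22
R = 1/113183 (R = 1/(83678 + (29525 - 20)) = 1/(83678 + 29505) = 1/113183 ≈ 8.8353e-6)
g = -1/113183 (g = -1*1/113183 = -1/113183 ≈ -8.8353e-6)
g - (-553)*Y/G(25, -17) = -1/113183 - (-553)*22/4 = -1/113183 - (-553)*22*(1/4) = -1/113183 - (-553)*11/2 = -1/113183 - 1*(-6083/2) = -1/113183 + 6083/2 = 688492187/226366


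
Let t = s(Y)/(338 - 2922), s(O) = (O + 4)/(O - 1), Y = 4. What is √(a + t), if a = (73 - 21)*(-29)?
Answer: I*√1415954157/969 ≈ 38.833*I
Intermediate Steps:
s(O) = (4 + O)/(-1 + O)
a = -1508 (a = 52*(-29) = -1508)
t = -1/969 (t = ((4 + 4)/(-1 + 4))/(338 - 2922) = (8/3)/(-2584) = ((⅓)*8)*(-1/2584) = (8/3)*(-1/2584) = -1/969 ≈ -0.0010320)
√(a + t) = √(-1508 - 1/969) = √(-1461253/969) = I*√1415954157/969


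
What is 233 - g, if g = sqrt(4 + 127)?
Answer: 233 - sqrt(131) ≈ 221.55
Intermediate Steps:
g = sqrt(131) ≈ 11.446
233 - g = 233 - sqrt(131)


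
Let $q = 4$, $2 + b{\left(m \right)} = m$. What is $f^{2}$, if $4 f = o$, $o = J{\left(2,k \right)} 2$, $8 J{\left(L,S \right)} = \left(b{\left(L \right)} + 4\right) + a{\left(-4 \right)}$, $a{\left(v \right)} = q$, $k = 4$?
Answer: $\frac{1}{4} \approx 0.25$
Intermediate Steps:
$b{\left(m \right)} = -2 + m$
$a{\left(v \right)} = 4$
$J{\left(L,S \right)} = \frac{3}{4} + \frac{L}{8}$ ($J{\left(L,S \right)} = \frac{\left(\left(-2 + L\right) + 4\right) + 4}{8} = \frac{\left(2 + L\right) + 4}{8} = \frac{6 + L}{8} = \frac{3}{4} + \frac{L}{8}$)
$o = 2$ ($o = \left(\frac{3}{4} + \frac{1}{8} \cdot 2\right) 2 = \left(\frac{3}{4} + \frac{1}{4}\right) 2 = 1 \cdot 2 = 2$)
$f = \frac{1}{2}$ ($f = \frac{1}{4} \cdot 2 = \frac{1}{2} \approx 0.5$)
$f^{2} = \left(\frac{1}{2}\right)^{2} = \frac{1}{4}$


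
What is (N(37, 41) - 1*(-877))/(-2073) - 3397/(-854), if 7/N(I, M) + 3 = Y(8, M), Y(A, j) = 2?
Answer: 2099667/590114 ≈ 3.5581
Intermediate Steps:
N(I, M) = -7 (N(I, M) = 7/(-3 + 2) = 7/(-1) = 7*(-1) = -7)
(N(37, 41) - 1*(-877))/(-2073) - 3397/(-854) = (-7 - 1*(-877))/(-2073) - 3397/(-854) = (-7 + 877)*(-1/2073) - 3397*(-1/854) = 870*(-1/2073) + 3397/854 = -290/691 + 3397/854 = 2099667/590114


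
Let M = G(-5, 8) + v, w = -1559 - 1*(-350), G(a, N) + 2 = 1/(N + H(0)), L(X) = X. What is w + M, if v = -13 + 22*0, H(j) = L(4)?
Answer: -14687/12 ≈ -1223.9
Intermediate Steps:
H(j) = 4
G(a, N) = -2 + 1/(4 + N) (G(a, N) = -2 + 1/(N + 4) = -2 + 1/(4 + N))
w = -1209 (w = -1559 + 350 = -1209)
v = -13 (v = -13 + 0 = -13)
M = -179/12 (M = (-7 - 2*8)/(4 + 8) - 13 = (-7 - 16)/12 - 13 = (1/12)*(-23) - 13 = -23/12 - 13 = -179/12 ≈ -14.917)
w + M = -1209 - 179/12 = -14687/12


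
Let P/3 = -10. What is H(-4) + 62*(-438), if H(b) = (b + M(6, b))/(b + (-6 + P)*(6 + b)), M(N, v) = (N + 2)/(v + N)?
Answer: -27156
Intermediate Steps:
P = -30 (P = 3*(-10) = -30)
M(N, v) = (2 + N)/(N + v)
H(b) = (b + 8/(6 + b))/(-216 - 35*b) (H(b) = (b + (2 + 6)/(6 + b))/(b + (-6 - 30)*(6 + b)) = (b + 8/(6 + b))/(b - 36*(6 + b)) = (b + 8/(6 + b))/(b + (-216 - 36*b)) = (b + 8/(6 + b))/(-216 - 35*b))
H(-4) + 62*(-438) = (-8 - 1*(-4)*(6 - 4))/((6 - 4)*(216 + 35*(-4))) + 62*(-438) = (-8 - 1*(-4)*2)/(2*(216 - 140)) - 27156 = (½)*(-8 + 8)/76 - 27156 = (½)*(1/76)*0 - 27156 = 0 - 27156 = -27156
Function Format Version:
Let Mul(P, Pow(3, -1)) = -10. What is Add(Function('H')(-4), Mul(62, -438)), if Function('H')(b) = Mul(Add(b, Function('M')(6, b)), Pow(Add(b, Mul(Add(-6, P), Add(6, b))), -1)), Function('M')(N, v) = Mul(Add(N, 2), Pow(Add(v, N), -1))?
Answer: -27156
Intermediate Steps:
P = -30 (P = Mul(3, -10) = -30)
Function('M')(N, v) = Mul(Pow(Add(N, v), -1), Add(2, N)) (Function('M')(N, v) = Mul(Add(2, N), Pow(Add(N, v), -1)) = Mul(Pow(Add(N, v), -1), Add(2, N)))
Function('H')(b) = Mul(Pow(Add(-216, Mul(-35, b)), -1), Add(b, Mul(8, Pow(Add(6, b), -1)))) (Function('H')(b) = Mul(Add(b, Mul(Pow(Add(6, b), -1), Add(2, 6))), Pow(Add(b, Mul(Add(-6, -30), Add(6, b))), -1)) = Mul(Add(b, Mul(Pow(Add(6, b), -1), 8)), Pow(Add(b, Mul(-36, Add(6, b))), -1)) = Mul(Add(b, Mul(8, Pow(Add(6, b), -1))), Pow(Add(b, Add(-216, Mul(-36, b))), -1)) = Mul(Add(b, Mul(8, Pow(Add(6, b), -1))), Pow(Add(-216, Mul(-35, b)), -1)) = Mul(Pow(Add(-216, Mul(-35, b)), -1), Add(b, Mul(8, Pow(Add(6, b), -1)))))
Add(Function('H')(-4), Mul(62, -438)) = Add(Mul(Pow(Add(6, -4), -1), Pow(Add(216, Mul(35, -4)), -1), Add(-8, Mul(-1, -4, Add(6, -4)))), Mul(62, -438)) = Add(Mul(Pow(2, -1), Pow(Add(216, -140), -1), Add(-8, Mul(-1, -4, 2))), -27156) = Add(Mul(Rational(1, 2), Pow(76, -1), Add(-8, 8)), -27156) = Add(Mul(Rational(1, 2), Rational(1, 76), 0), -27156) = Add(0, -27156) = -27156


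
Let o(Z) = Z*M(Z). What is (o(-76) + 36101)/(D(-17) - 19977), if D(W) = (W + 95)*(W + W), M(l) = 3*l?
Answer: -53429/22629 ≈ -2.3611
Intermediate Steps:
o(Z) = 3*Z² (o(Z) = Z*(3*Z) = 3*Z²)
D(W) = 2*W*(95 + W) (D(W) = (95 + W)*(2*W) = 2*W*(95 + W))
(o(-76) + 36101)/(D(-17) - 19977) = (3*(-76)² + 36101)/(2*(-17)*(95 - 17) - 19977) = (3*5776 + 36101)/(2*(-17)*78 - 19977) = (17328 + 36101)/(-2652 - 19977) = 53429/(-22629) = 53429*(-1/22629) = -53429/22629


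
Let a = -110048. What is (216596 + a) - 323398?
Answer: -216850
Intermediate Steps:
(216596 + a) - 323398 = (216596 - 110048) - 323398 = 106548 - 323398 = -216850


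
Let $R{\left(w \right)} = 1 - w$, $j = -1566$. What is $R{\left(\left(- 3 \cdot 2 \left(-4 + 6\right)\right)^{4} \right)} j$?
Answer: $32471010$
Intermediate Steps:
$R{\left(\left(- 3 \cdot 2 \left(-4 + 6\right)\right)^{4} \right)} j = \left(1 - \left(- 3 \cdot 2 \left(-4 + 6\right)\right)^{4}\right) \left(-1566\right) = \left(1 - \left(- 3 \cdot 2 \cdot 2\right)^{4}\right) \left(-1566\right) = \left(1 - \left(\left(-3\right) 4\right)^{4}\right) \left(-1566\right) = \left(1 - \left(-12\right)^{4}\right) \left(-1566\right) = \left(1 - 20736\right) \left(-1566\right) = \left(-20735\right) \left(-1566\right) = 32471010$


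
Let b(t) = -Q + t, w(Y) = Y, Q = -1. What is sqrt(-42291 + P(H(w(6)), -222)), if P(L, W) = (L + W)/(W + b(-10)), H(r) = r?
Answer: 3*I*sqrt(27859755)/77 ≈ 205.65*I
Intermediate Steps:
b(t) = 1 + t (b(t) = -1*(-1) + t = 1 + t)
P(L, W) = (L + W)/(-9 + W) (P(L, W) = (L + W)/(W + (1 - 10)) = (L + W)/(W - 9) = (L + W)/(-9 + W))
sqrt(-42291 + P(H(w(6)), -222)) = sqrt(-42291 + (6 - 222)/(-9 - 222)) = sqrt(-42291 - 216/(-231)) = sqrt(-42291 - 1/231*(-216)) = sqrt(-42291 + 72/77) = sqrt(-3256335/77) = 3*I*sqrt(27859755)/77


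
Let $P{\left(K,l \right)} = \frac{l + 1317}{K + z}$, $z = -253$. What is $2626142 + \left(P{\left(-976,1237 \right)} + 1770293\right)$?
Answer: $\frac{5403216061}{1229} \approx 4.3964 \cdot 10^{6}$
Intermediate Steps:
$P{\left(K,l \right)} = \frac{1317 + l}{-253 + K}$ ($P{\left(K,l \right)} = \frac{l + 1317}{K - 253} = \frac{1317 + l}{-253 + K}$)
$2626142 + \left(P{\left(-976,1237 \right)} + 1770293\right) = 2626142 + \left(\frac{1317 + 1237}{-253 - 976} + 1770293\right) = 2626142 + \left(\frac{1}{-1229} \cdot 2554 + 1770293\right) = 2626142 + \left(\left(- \frac{1}{1229}\right) 2554 + 1770293\right) = 2626142 + \left(- \frac{2554}{1229} + 1770293\right) = 2626142 + \frac{2175687543}{1229} = \frac{5403216061}{1229}$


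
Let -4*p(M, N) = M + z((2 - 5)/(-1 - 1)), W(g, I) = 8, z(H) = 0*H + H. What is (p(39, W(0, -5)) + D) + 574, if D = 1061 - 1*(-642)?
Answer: 18135/8 ≈ 2266.9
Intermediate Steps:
z(H) = H (z(H) = 0 + H = H)
p(M, N) = -3/8 - M/4 (p(M, N) = -(M + (2 - 5)/(-1 - 1))/4 = -(M - 3/(-2))/4 = -(M - 3*(-½))/4 = -(M + 3/2)/4 = -(3/2 + M)/4 = -3/8 - M/4)
D = 1703 (D = 1061 + 642 = 1703)
(p(39, W(0, -5)) + D) + 574 = ((-3/8 - ¼*39) + 1703) + 574 = ((-3/8 - 39/4) + 1703) + 574 = (-81/8 + 1703) + 574 = 13543/8 + 574 = 18135/8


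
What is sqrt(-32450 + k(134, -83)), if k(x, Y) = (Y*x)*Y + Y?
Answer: sqrt(890593) ≈ 943.71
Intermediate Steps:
k(x, Y) = Y + x*Y**2 (k(x, Y) = x*Y**2 + Y = Y + x*Y**2)
sqrt(-32450 + k(134, -83)) = sqrt(-32450 - 83*(1 - 83*134)) = sqrt(-32450 - 83*(1 - 11122)) = sqrt(-32450 - 83*(-11121)) = sqrt(-32450 + 923043) = sqrt(890593)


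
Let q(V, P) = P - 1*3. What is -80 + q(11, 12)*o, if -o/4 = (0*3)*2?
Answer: -80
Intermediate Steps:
q(V, P) = -3 + P (q(V, P) = P - 3 = -3 + P)
o = 0 (o = -4*0*3*2 = -0*2 = -4*0 = 0)
-80 + q(11, 12)*o = -80 + (-3 + 12)*0 = -80 + 9*0 = -80 + 0 = -80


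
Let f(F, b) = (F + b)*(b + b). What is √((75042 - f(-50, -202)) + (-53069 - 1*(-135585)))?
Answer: 5*√2230 ≈ 236.11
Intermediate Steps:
f(F, b) = 2*b*(F + b) (f(F, b) = (F + b)*(2*b) = 2*b*(F + b))
√((75042 - f(-50, -202)) + (-53069 - 1*(-135585))) = √((75042 - 2*(-202)*(-50 - 202)) + (-53069 - 1*(-135585))) = √((75042 - 2*(-202)*(-252)) + (-53069 + 135585)) = √((75042 - 1*101808) + 82516) = √((75042 - 101808) + 82516) = √(-26766 + 82516) = √55750 = 5*√2230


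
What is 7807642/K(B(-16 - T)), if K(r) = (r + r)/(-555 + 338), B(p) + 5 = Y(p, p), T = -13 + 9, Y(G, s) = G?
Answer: 847129157/17 ≈ 4.9831e+7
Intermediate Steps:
T = -4
B(p) = -5 + p
K(r) = -2*r/217 (K(r) = (2*r)/(-217) = (2*r)*(-1/217) = -2*r/217)
7807642/K(B(-16 - T)) = 7807642/((-2*(-5 + (-16 - 1*(-4)))/217)) = 7807642/((-2*(-5 + (-16 + 4))/217)) = 7807642/((-2*(-5 - 12)/217)) = 7807642/((-2/217*(-17))) = 7807642/(34/217) = 7807642*(217/34) = 847129157/17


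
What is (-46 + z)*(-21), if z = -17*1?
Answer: 1323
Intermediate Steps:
z = -17
(-46 + z)*(-21) = (-46 - 17)*(-21) = -63*(-21) = 1323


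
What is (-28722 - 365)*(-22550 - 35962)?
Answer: 1701938544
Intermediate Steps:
(-28722 - 365)*(-22550 - 35962) = -29087*(-58512) = 1701938544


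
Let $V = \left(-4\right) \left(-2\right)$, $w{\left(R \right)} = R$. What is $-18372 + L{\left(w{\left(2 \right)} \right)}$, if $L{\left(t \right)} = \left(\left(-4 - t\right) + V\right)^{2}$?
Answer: $-18368$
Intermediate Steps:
$V = 8$
$L{\left(t \right)} = \left(4 - t\right)^{2}$ ($L{\left(t \right)} = \left(\left(-4 - t\right) + 8\right)^{2} = \left(4 - t\right)^{2}$)
$-18372 + L{\left(w{\left(2 \right)} \right)} = -18372 + \left(-4 + 2\right)^{2} = -18372 + \left(-2\right)^{2} = -18372 + 4 = -18368$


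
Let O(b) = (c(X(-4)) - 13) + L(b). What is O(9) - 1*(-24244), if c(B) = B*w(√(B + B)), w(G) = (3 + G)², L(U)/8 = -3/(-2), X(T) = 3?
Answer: 24288 + 18*√6 ≈ 24332.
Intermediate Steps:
L(U) = 12 (L(U) = 8*(-3/(-2)) = 8*(-3*(-½)) = 8*(3/2) = 12)
c(B) = B*(3 + √2*√B)² (c(B) = B*(3 + √(B + B))² = B*(3 + √(2*B))² = B*(3 + √2*√B)²)
O(b) = -1 + 3*(3 + √6)² (O(b) = (3*(3 + √2*√3)² - 13) + 12 = (3*(3 + √6)² - 13) + 12 = (-13 + 3*(3 + √6)²) + 12 = -1 + 3*(3 + √6)²)
O(9) - 1*(-24244) = (44 + 18*√6) - 1*(-24244) = (44 + 18*√6) + 24244 = 24288 + 18*√6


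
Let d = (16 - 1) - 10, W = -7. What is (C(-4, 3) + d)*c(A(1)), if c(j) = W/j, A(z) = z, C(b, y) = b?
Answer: -7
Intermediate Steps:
c(j) = -7/j
d = 5 (d = 15 - 10 = 5)
(C(-4, 3) + d)*c(A(1)) = (-4 + 5)*(-7/1) = 1*(-7*1) = 1*(-7) = -7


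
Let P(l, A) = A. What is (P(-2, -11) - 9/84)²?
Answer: 96721/784 ≈ 123.37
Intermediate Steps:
(P(-2, -11) - 9/84)² = (-11 - 9/84)² = (-11 - 9*1/84)² = (-11 - 3/28)² = (-311/28)² = 96721/784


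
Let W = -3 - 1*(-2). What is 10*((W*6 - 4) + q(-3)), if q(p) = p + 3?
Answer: -100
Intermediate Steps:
W = -1 (W = -3 + 2 = -1)
q(p) = 3 + p
10*((W*6 - 4) + q(-3)) = 10*((-1*6 - 4) + (3 - 3)) = 10*((-6 - 4) + 0) = 10*(-10 + 0) = 10*(-10) = -100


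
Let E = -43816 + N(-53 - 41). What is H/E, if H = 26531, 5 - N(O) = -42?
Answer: -26531/43769 ≈ -0.60616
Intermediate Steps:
N(O) = 47 (N(O) = 5 - 1*(-42) = 5 + 42 = 47)
E = -43769 (E = -43816 + 47 = -43769)
H/E = 26531/(-43769) = 26531*(-1/43769) = -26531/43769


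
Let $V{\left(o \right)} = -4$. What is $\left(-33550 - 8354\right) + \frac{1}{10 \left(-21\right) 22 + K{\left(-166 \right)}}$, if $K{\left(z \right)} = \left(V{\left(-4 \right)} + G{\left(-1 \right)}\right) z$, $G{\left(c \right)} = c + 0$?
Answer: $- \frac{158816161}{3790} \approx -41904.0$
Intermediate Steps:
$G{\left(c \right)} = c$
$K{\left(z \right)} = - 5 z$ ($K{\left(z \right)} = \left(-4 - 1\right) z = - 5 z$)
$\left(-33550 - 8354\right) + \frac{1}{10 \left(-21\right) 22 + K{\left(-166 \right)}} = \left(-33550 - 8354\right) + \frac{1}{10 \left(-21\right) 22 - -830} = -41904 + \frac{1}{\left(-210\right) 22 + 830} = -41904 + \frac{1}{-4620 + 830} = -41904 + \frac{1}{-3790} = -41904 - \frac{1}{3790} = - \frac{158816161}{3790}$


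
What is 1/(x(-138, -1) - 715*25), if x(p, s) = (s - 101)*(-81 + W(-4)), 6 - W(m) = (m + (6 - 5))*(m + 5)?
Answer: -1/10531 ≈ -9.4958e-5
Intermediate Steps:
W(m) = 6 - (1 + m)*(5 + m) (W(m) = 6 - (m + (6 - 5))*(m + 5) = 6 - (m + 1)*(5 + m) = 6 - (1 + m)*(5 + m))
x(p, s) = 7272 - 72*s (x(p, s) = (s - 101)*(-81 + (1 - 1*(-4)**2 - 6*(-4))) = (-101 + s)*(-81 + (1 - 1*16 + 24)) = (-101 + s)*(-81 + (1 - 16 + 24)) = (-101 + s)*(-81 + 9) = (-101 + s)*(-72) = 7272 - 72*s)
1/(x(-138, -1) - 715*25) = 1/((7272 - 72*(-1)) - 715*25) = 1/((7272 + 72) - 17875) = 1/(7344 - 17875) = 1/(-10531) = -1/10531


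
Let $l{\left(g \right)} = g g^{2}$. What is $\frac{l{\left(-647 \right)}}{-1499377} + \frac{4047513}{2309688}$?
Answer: $\frac{12384798018475}{67903785576} \approx 182.39$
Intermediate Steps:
$l{\left(g \right)} = g^{3}$
$\frac{l{\left(-647 \right)}}{-1499377} + \frac{4047513}{2309688} = \frac{\left(-647\right)^{3}}{-1499377} + \frac{4047513}{2309688} = \left(-270840023\right) \left(- \frac{1}{1499377}\right) + 4047513 \cdot \frac{1}{2309688} = \frac{270840023}{1499377} + \frac{79363}{45288} = \frac{12384798018475}{67903785576}$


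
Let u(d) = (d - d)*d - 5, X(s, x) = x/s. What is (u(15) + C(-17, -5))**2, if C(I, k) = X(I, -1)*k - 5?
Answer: 30625/289 ≈ 105.97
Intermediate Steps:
u(d) = -5 (u(d) = 0*d - 5 = 0 - 5 = -5)
C(I, k) = -5 - k/I (C(I, k) = (-1/I)*k - 5 = -k/I - 5 = -5 - k/I)
(u(15) + C(-17, -5))**2 = (-5 + (-5 - 1*(-5)/(-17)))**2 = (-5 + (-5 - 1*(-5)*(-1/17)))**2 = (-5 + (-5 - 5/17))**2 = (-5 - 90/17)**2 = (-175/17)**2 = 30625/289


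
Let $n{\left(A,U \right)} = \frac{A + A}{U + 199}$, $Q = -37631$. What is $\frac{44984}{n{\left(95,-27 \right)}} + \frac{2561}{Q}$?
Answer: $\frac{145579946449}{3574945} \approx 40722.0$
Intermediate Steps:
$n{\left(A,U \right)} = \frac{2 A}{199 + U}$
$\frac{44984}{n{\left(95,-27 \right)}} + \frac{2561}{Q} = \frac{44984}{2 \cdot 95 \frac{1}{199 - 27}} + \frac{2561}{-37631} = \frac{44984}{2 \cdot 95 \cdot \frac{1}{172}} + 2561 \left(- \frac{1}{37631}\right) = \frac{44984}{2 \cdot 95 \cdot \frac{1}{172}} - \frac{2561}{37631} = \frac{44984}{\frac{95}{86}} - \frac{2561}{37631} = 44984 \cdot \frac{86}{95} - \frac{2561}{37631} = \frac{3868624}{95} - \frac{2561}{37631} = \frac{145579946449}{3574945}$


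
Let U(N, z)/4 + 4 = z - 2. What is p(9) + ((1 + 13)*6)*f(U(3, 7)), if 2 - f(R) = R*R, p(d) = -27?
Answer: -1203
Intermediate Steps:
U(N, z) = -24 + 4*z (U(N, z) = -16 + 4*(z - 2) = -16 + 4*(-2 + z) = -16 + (-8 + 4*z) = -24 + 4*z)
f(R) = 2 - R² (f(R) = 2 - R*R = 2 - R²)
p(9) + ((1 + 13)*6)*f(U(3, 7)) = -27 + ((1 + 13)*6)*(2 - (-24 + 4*7)²) = -27 + (14*6)*(2 - (-24 + 28)²) = -27 + 84*(2 - 1*4²) = -27 + 84*(2 - 1*16) = -27 + 84*(2 - 16) = -27 + 84*(-14) = -27 - 1176 = -1203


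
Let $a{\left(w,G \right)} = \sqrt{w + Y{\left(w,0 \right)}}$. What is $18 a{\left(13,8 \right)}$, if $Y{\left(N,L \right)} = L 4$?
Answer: $18 \sqrt{13} \approx 64.9$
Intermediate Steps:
$Y{\left(N,L \right)} = 4 L$
$a{\left(w,G \right)} = \sqrt{w}$ ($a{\left(w,G \right)} = \sqrt{w + 4 \cdot 0} = \sqrt{w + 0} = \sqrt{w}$)
$18 a{\left(13,8 \right)} = 18 \sqrt{13}$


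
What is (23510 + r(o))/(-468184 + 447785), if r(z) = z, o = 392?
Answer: -23902/20399 ≈ -1.1717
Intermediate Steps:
(23510 + r(o))/(-468184 + 447785) = (23510 + 392)/(-468184 + 447785) = 23902/(-20399) = 23902*(-1/20399) = -23902/20399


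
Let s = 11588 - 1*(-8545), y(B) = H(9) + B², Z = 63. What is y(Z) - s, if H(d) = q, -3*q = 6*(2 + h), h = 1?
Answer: -16170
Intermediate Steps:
q = -6 (q = -2*(2 + 1) = -2*3 = -⅓*18 = -6)
H(d) = -6
y(B) = -6 + B²
s = 20133 (s = 11588 + 8545 = 20133)
y(Z) - s = (-6 + 63²) - 1*20133 = (-6 + 3969) - 20133 = 3963 - 20133 = -16170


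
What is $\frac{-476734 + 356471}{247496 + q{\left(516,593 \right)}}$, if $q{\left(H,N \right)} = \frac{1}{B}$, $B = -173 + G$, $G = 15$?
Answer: $- \frac{19001554}{39104367} \approx -0.48592$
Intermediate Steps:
$B = -158$ ($B = -173 + 15 = -158$)
$q{\left(H,N \right)} = - \frac{1}{158}$ ($q{\left(H,N \right)} = \frac{1}{-158} = - \frac{1}{158}$)
$\frac{-476734 + 356471}{247496 + q{\left(516,593 \right)}} = \frac{-476734 + 356471}{247496 - \frac{1}{158}} = - \frac{120263}{\frac{39104367}{158}} = \left(-120263\right) \frac{158}{39104367} = - \frac{19001554}{39104367}$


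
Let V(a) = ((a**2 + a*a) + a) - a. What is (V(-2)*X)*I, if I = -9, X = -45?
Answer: 3240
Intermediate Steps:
V(a) = 2*a**2 (V(a) = ((a**2 + a**2) + a) - a = (2*a**2 + a) - a = (a + 2*a**2) - a = 2*a**2)
(V(-2)*X)*I = ((2*(-2)**2)*(-45))*(-9) = ((2*4)*(-45))*(-9) = (8*(-45))*(-9) = -360*(-9) = 3240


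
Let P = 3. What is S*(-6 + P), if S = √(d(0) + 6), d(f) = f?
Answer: -3*√6 ≈ -7.3485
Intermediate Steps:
S = √6 (S = √(0 + 6) = √6 ≈ 2.4495)
S*(-6 + P) = √6*(-6 + 3) = √6*(-3) = -3*√6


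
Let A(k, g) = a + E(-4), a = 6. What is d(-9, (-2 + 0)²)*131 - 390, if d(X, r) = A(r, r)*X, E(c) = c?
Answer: -2748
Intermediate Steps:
A(k, g) = 2 (A(k, g) = 6 - 4 = 2)
d(X, r) = 2*X
d(-9, (-2 + 0)²)*131 - 390 = (2*(-9))*131 - 390 = -18*131 - 390 = -2358 - 390 = -2748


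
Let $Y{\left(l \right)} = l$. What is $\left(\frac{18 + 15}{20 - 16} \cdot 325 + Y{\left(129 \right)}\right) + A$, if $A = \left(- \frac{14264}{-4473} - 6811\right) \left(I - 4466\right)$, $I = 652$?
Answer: $\frac{464615908777}{17892} \approx 2.5968 \cdot 10^{7}$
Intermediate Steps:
$A = \frac{116141406946}{4473}$ ($A = \left(- \frac{14264}{-4473} - 6811\right) \left(652 - 4466\right) = \left(\left(-14264\right) \left(- \frac{1}{4473}\right) - 6811\right) \left(-3814\right) = \left(\frac{14264}{4473} - 6811\right) \left(-3814\right) = \left(- \frac{30451339}{4473}\right) \left(-3814\right) = \frac{116141406946}{4473} \approx 2.5965 \cdot 10^{7}$)
$\left(\frac{18 + 15}{20 - 16} \cdot 325 + Y{\left(129 \right)}\right) + A = \left(\frac{18 + 15}{20 - 16} \cdot 325 + 129\right) + \frac{116141406946}{4473} = \left(\frac{33}{4} \cdot 325 + 129\right) + \frac{116141406946}{4473} = \left(\frac{10725}{4} + 129\right) + \frac{116141406946}{4473} = \frac{11241}{4} + \frac{116141406946}{4473} = \frac{464615908777}{17892}$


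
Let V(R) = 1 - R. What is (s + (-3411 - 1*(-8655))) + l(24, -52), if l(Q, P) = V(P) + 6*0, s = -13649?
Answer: -8352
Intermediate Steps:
l(Q, P) = 1 - P (l(Q, P) = (1 - P) + 6*0 = (1 - P) + 0 = 1 - P)
(s + (-3411 - 1*(-8655))) + l(24, -52) = (-13649 + (-3411 - 1*(-8655))) + (1 - 1*(-52)) = (-13649 + (-3411 + 8655)) + (1 + 52) = (-13649 + 5244) + 53 = -8405 + 53 = -8352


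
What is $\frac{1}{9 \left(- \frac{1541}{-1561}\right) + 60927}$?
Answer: $\frac{1561}{95120916} \approx 1.6411 \cdot 10^{-5}$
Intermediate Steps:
$\frac{1}{9 \left(- \frac{1541}{-1561}\right) + 60927} = \frac{1}{9 \left(\left(-1541\right) \left(- \frac{1}{1561}\right)\right) + 60927} = \frac{1}{9 \cdot \frac{1541}{1561} + 60927} = \frac{1}{\frac{13869}{1561} + 60927} = \frac{1}{\frac{95120916}{1561}} = \frac{1561}{95120916}$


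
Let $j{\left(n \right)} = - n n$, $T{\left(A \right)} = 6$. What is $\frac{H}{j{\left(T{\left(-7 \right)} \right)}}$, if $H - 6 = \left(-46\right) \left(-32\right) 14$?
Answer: $- \frac{10307}{18} \approx -572.61$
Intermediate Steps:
$j{\left(n \right)} = - n^{2}$
$H = 20614$ ($H = 6 + \left(-46\right) \left(-32\right) 14 = 6 + 1472 \cdot 14 = 6 + 20608 = 20614$)
$\frac{H}{j{\left(T{\left(-7 \right)} \right)}} = \frac{20614}{\left(-1\right) 6^{2}} = \frac{20614}{\left(-1\right) 36} = \frac{20614}{-36} = 20614 \left(- \frac{1}{36}\right) = - \frac{10307}{18}$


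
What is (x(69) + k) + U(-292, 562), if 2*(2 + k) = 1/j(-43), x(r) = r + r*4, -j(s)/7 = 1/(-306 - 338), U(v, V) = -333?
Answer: 56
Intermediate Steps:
j(s) = 1/92 (j(s) = -7/(-306 - 338) = -7/(-644) = -7*(-1/644) = 1/92)
x(r) = 5*r (x(r) = r + 4*r = 5*r)
k = 44 (k = -2 + 1/(2*(1/92)) = -2 + (1/2)*92 = -2 + 46 = 44)
(x(69) + k) + U(-292, 562) = (5*69 + 44) - 333 = (345 + 44) - 333 = 389 - 333 = 56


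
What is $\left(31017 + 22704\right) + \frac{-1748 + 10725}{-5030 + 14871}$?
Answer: $\frac{528677338}{9841} \approx 53722.0$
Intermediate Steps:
$\left(31017 + 22704\right) + \frac{-1748 + 10725}{-5030 + 14871} = 53721 + \frac{8977}{9841} = \frac{528677338}{9841}$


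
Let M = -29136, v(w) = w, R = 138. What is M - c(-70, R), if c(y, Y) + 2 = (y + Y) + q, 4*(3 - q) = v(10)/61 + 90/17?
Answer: -30284170/1037 ≈ -29204.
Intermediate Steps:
q = 1696/1037 (q = 3 - (10/61 + 90/17)/4 = 3 - 1/4*5660/1037 = 3 - 1415/1037 = 1696/1037 ≈ 1.6355)
c(y, Y) = -378/1037 + Y + y (c(y, Y) = -2 + ((y + Y) + 1696/1037) = -2 + ((Y + y) + 1696/1037) = -2 + (1696/1037 + Y + y) = -378/1037 + Y + y)
M - c(-70, R) = -29136 - (-378/1037 + 138 - 70) = -29136 - 1*70138/1037 = -29136 - 70138/1037 = -30284170/1037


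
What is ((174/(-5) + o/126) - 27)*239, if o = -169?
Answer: -9507181/630 ≈ -15091.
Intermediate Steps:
((174/(-5) + o/126) - 27)*239 = ((174/(-5) - 169/126) - 27)*239 = ((174*(-1/5) - 169*1/126) - 27)*239 = ((-174/5 - 169/126) - 27)*239 = (-22769/630 - 27)*239 = -39779/630*239 = -9507181/630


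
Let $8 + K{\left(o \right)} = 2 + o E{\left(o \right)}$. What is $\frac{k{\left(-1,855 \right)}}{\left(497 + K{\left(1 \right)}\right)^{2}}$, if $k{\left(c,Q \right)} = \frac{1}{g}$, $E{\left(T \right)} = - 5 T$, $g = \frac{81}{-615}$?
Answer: $- \frac{205}{6377292} \approx -3.2145 \cdot 10^{-5}$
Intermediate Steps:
$g = - \frac{27}{205}$ ($g = 81 \left(- \frac{1}{615}\right) = - \frac{27}{205} \approx -0.13171$)
$K{\left(o \right)} = -6 - 5 o^{2}$ ($K{\left(o \right)} = -8 + \left(2 + o \left(- 5 o\right)\right) = -8 - \left(-2 + 5 o^{2}\right) = -6 - 5 o^{2}$)
$k{\left(c,Q \right)} = - \frac{205}{27}$ ($k{\left(c,Q \right)} = \frac{1}{- \frac{27}{205}} = - \frac{205}{27}$)
$\frac{k{\left(-1,855 \right)}}{\left(497 + K{\left(1 \right)}\right)^{2}} = - \frac{205}{27 \left(497 - \left(6 + 5 \cdot 1^{2}\right)\right)^{2}} = - \frac{205}{27 \left(497 - 11\right)^{2}} = - \frac{205}{27 \cdot 486^{2}} = - \frac{205}{27 \cdot 236196} = \left(- \frac{205}{27}\right) \frac{1}{236196} = - \frac{205}{6377292}$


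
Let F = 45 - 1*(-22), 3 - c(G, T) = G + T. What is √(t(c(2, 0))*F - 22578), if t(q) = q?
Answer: I*√22511 ≈ 150.04*I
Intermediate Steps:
c(G, T) = 3 - G - T (c(G, T) = 3 - (G + T) = 3 + (-G - T) = 3 - G - T)
F = 67 (F = 45 + 22 = 67)
√(t(c(2, 0))*F - 22578) = √((3 - 1*2 - 1*0)*67 - 22578) = √((3 - 2 + 0)*67 - 22578) = √(1*67 - 22578) = √(67 - 22578) = √(-22511) = I*√22511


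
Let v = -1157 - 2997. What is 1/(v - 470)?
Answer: -1/4624 ≈ -0.00021626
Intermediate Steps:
v = -4154
1/(v - 470) = 1/(-4154 - 470) = 1/(-4624) = -1/4624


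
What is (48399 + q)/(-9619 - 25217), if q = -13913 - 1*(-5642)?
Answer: -3344/2903 ≈ -1.1519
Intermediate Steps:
q = -8271 (q = -13913 + 5642 = -8271)
(48399 + q)/(-9619 - 25217) = (48399 - 8271)/(-9619 - 25217) = 40128/(-34836) = 40128*(-1/34836) = -3344/2903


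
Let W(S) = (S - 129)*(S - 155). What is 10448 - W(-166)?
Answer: -84247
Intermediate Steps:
W(S) = (-155 + S)*(-129 + S) (W(S) = (-129 + S)*(-155 + S) = (-155 + S)*(-129 + S))
10448 - W(-166) = 10448 - (19995 + (-166)² - 284*(-166)) = 10448 - (19995 + 27556 + 47144) = 10448 - 1*94695 = 10448 - 94695 = -84247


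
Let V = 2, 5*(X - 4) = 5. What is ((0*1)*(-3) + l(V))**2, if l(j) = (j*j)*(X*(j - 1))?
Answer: 400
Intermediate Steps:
X = 5 (X = 4 + (1/5)*5 = 4 + 1 = 5)
l(j) = j**2*(-5 + 5*j) (l(j) = (j*j)*(5*(j - 1)) = j**2*(5*(-1 + j)) = j**2*(-5 + 5*j))
((0*1)*(-3) + l(V))**2 = ((0*1)*(-3) + 5*2**2*(-1 + 2))**2 = (0*(-3) + 5*4*1)**2 = (0 + 20)**2 = 20**2 = 400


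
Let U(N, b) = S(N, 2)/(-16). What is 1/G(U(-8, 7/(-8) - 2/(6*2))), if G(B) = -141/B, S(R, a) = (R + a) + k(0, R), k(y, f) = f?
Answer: -7/1128 ≈ -0.0062057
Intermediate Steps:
S(R, a) = a + 2*R (S(R, a) = (R + a) + R = a + 2*R)
U(N, b) = -⅛ - N/8 (U(N, b) = (2 + 2*N)/(-16) = (2 + 2*N)*(-1/16) = -⅛ - N/8)
1/G(U(-8, 7/(-8) - 2/(6*2))) = 1/(-141/(-⅛ - ⅛*(-8))) = 1/(-141/(-⅛ + 1)) = 1/(-141/7/8) = 1/(-141*8/7) = 1/(-1128/7) = -7/1128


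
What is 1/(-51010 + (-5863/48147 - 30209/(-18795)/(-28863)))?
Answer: -791478444015/40373411853908516 ≈ -1.9604e-5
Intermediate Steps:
1/(-51010 + (-5863/48147 - 30209/(-18795)/(-28863))) = 1/(-51010 + (-5863*1/48147 - 30209*(-1/18795)*(-1/28863))) = 1/(-51010 + (-533/4377 + (30209/18795)*(-1/28863))) = 1/(-51010 + (-533/4377 - 30209/542480085)) = 1/(-51010 - 96424703366/791478444015) = 1/(-40373411853908516/791478444015) = -791478444015/40373411853908516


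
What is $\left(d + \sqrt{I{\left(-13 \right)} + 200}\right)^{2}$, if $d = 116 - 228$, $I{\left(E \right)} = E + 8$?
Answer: $\left(112 - \sqrt{195}\right)^{2} \approx 9611.0$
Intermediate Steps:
$I{\left(E \right)} = 8 + E$
$d = -112$ ($d = 116 - 228 = -112$)
$\left(d + \sqrt{I{\left(-13 \right)} + 200}\right)^{2} = \left(-112 + \sqrt{\left(8 - 13\right) + 200}\right)^{2} = \left(-112 + \sqrt{-5 + 200}\right)^{2} = \left(-112 + \sqrt{195}\right)^{2}$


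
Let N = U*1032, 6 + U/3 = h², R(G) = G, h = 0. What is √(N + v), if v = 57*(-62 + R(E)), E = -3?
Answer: I*√22281 ≈ 149.27*I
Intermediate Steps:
U = -18 (U = -18 + 3*0² = -18 + 3*0 = -18 + 0 = -18)
v = -3705 (v = 57*(-62 - 3) = 57*(-65) = -3705)
N = -18576 (N = -18*1032 = -18576)
√(N + v) = √(-18576 - 3705) = √(-22281) = I*√22281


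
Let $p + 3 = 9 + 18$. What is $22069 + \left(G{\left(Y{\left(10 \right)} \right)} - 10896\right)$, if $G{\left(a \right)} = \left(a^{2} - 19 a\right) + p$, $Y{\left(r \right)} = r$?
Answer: $11107$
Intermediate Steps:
$p = 24$ ($p = -3 + \left(9 + 18\right) = -3 + 27 = 24$)
$G{\left(a \right)} = 24 + a^{2} - 19 a$ ($G{\left(a \right)} = \left(a^{2} - 19 a\right) + 24 = 24 + a^{2} - 19 a$)
$22069 + \left(G{\left(Y{\left(10 \right)} \right)} - 10896\right) = 22069 + \left(\left(24 + 10^{2} - 190\right) - 10896\right) = 22069 + \left(\left(24 + 100 - 190\right) - 10896\right) = 22069 - 10962 = 11107$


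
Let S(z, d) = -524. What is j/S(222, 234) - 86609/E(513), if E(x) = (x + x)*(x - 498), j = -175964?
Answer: 665675711/2016090 ≈ 330.18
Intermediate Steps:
E(x) = 2*x*(-498 + x) (E(x) = (2*x)*(-498 + x) = 2*x*(-498 + x))
j/S(222, 234) - 86609/E(513) = -175964/(-524) - 86609*1/(1026*(-498 + 513)) = -175964*(-1/524) - 86609/(2*513*15) = 43991/131 - 86609/15390 = 665675711/2016090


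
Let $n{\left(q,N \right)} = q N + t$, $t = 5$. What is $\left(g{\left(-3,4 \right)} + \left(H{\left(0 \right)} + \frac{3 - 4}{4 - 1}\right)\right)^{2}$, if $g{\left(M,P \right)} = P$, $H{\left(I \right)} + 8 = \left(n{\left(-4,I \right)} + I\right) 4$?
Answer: $\frac{2209}{9} \approx 245.44$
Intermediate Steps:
$n{\left(q,N \right)} = 5 + N q$ ($n{\left(q,N \right)} = q N + 5 = N q + 5 = 5 + N q$)
$H{\left(I \right)} = 12 - 12 I$ ($H{\left(I \right)} = -8 + \left(\left(5 + I \left(-4\right)\right) + I\right) 4 = -8 + \left(\left(5 - 4 I\right) + I\right) 4 = -8 + \left(5 - 3 I\right) 4 = -8 - \left(-20 + 12 I\right) = 12 - 12 I$)
$\left(g{\left(-3,4 \right)} + \left(H{\left(0 \right)} + \frac{3 - 4}{4 - 1}\right)\right)^{2} = \left(4 + \left(\left(12 - 0\right) + \frac{3 - 4}{4 - 1}\right)\right)^{2} = \left(4 + \left(\left(12 + 0\right) - \frac{1}{3}\right)\right)^{2} = \left(4 + \left(12 - \frac{1}{3}\right)\right)^{2} = \left(4 + \frac{35}{3}\right)^{2} = \left(\frac{47}{3}\right)^{2} = \frac{2209}{9}$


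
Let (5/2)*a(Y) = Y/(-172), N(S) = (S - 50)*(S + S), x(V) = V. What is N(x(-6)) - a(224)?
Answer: 144592/215 ≈ 672.52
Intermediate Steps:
N(S) = 2*S*(-50 + S) (N(S) = (-50 + S)*(2*S) = 2*S*(-50 + S))
a(Y) = -Y/430 (a(Y) = 2*(Y/(-172))/5 = 2*(Y*(-1/172))/5 = 2*(-Y/172)/5 = -Y/430)
N(x(-6)) - a(224) = 2*(-6)*(-50 - 6) - (-1)*224/430 = 2*(-6)*(-56) - 1*(-112/215) = 672 + 112/215 = 144592/215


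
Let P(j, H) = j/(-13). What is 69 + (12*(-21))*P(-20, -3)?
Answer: -4143/13 ≈ -318.69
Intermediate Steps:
P(j, H) = -j/13 (P(j, H) = j*(-1/13) = -j/13)
69 + (12*(-21))*P(-20, -3) = 69 + (12*(-21))*(-1/13*(-20)) = 69 - 252*20/13 = 69 - 5040/13 = -4143/13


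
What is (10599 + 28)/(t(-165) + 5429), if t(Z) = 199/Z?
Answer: 1753455/895586 ≈ 1.9579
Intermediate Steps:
(10599 + 28)/(t(-165) + 5429) = (10599 + 28)/(199/(-165) + 5429) = 10627/(199*(-1/165) + 5429) = 10627/(-199/165 + 5429) = 10627/(895586/165) = 10627*(165/895586) = 1753455/895586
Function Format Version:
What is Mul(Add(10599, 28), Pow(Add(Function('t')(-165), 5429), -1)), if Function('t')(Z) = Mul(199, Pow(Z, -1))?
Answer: Rational(1753455, 895586) ≈ 1.9579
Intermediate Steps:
Mul(Add(10599, 28), Pow(Add(Function('t')(-165), 5429), -1)) = Mul(Add(10599, 28), Pow(Add(Mul(199, Pow(-165, -1)), 5429), -1)) = Mul(10627, Pow(Add(Mul(199, Rational(-1, 165)), 5429), -1)) = Mul(10627, Pow(Add(Rational(-199, 165), 5429), -1)) = Mul(10627, Pow(Rational(895586, 165), -1)) = Mul(10627, Rational(165, 895586)) = Rational(1753455, 895586)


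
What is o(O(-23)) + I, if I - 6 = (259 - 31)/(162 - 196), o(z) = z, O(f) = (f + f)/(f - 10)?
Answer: 386/561 ≈ 0.68806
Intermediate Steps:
O(f) = 2*f/(-10 + f) (O(f) = (2*f)/(-10 + f) = 2*f/(-10 + f))
I = -12/17 (I = 6 + (259 - 31)/(162 - 196) = 6 + 228/(-34) = 6 + 228*(-1/34) = 6 - 114/17 = -12/17 ≈ -0.70588)
o(O(-23)) + I = 2*(-23)/(-10 - 23) - 12/17 = 2*(-23)/(-33) - 12/17 = 2*(-23)*(-1/33) - 12/17 = 46/33 - 12/17 = 386/561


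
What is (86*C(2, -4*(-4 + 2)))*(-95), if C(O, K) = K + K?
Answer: -130720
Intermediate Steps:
C(O, K) = 2*K
(86*C(2, -4*(-4 + 2)))*(-95) = (86*(2*(-4*(-4 + 2))))*(-95) = (86*(2*(-4*(-2))))*(-95) = (86*(2*8))*(-95) = (86*16)*(-95) = 1376*(-95) = -130720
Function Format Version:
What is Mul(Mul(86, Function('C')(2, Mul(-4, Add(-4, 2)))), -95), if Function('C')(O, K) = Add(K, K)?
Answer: -130720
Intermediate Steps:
Function('C')(O, K) = Mul(2, K)
Mul(Mul(86, Function('C')(2, Mul(-4, Add(-4, 2)))), -95) = Mul(Mul(86, Mul(2, Mul(-4, Add(-4, 2)))), -95) = Mul(Mul(86, Mul(2, Mul(-4, -2))), -95) = Mul(Mul(86, Mul(2, 8)), -95) = Mul(Mul(86, 16), -95) = Mul(1376, -95) = -130720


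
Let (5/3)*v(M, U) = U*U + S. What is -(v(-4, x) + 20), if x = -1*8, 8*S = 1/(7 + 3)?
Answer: -23363/400 ≈ -58.407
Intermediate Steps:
S = 1/80 (S = 1/(8*(7 + 3)) = (⅛)/10 = (⅛)*(⅒) = 1/80 ≈ 0.012500)
x = -8
v(M, U) = 3/400 + 3*U²/5 (v(M, U) = 3*(U*U + 1/80)/5 = 3*(U² + 1/80)/5 = 3*(1/80 + U²)/5 = 3/400 + 3*U²/5)
-(v(-4, x) + 20) = -((3/400 + (⅗)*(-8)²) + 20) = -((3/400 + (⅗)*64) + 20) = -((3/400 + 192/5) + 20) = -(15363/400 + 20) = -1*23363/400 = -23363/400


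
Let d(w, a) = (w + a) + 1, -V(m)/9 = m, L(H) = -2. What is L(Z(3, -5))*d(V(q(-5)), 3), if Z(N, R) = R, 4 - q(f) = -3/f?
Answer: 266/5 ≈ 53.200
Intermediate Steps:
q(f) = 4 + 3/f (q(f) = 4 - (-3)/f = 4 + 3/f)
V(m) = -9*m
d(w, a) = 1 + a + w (d(w, a) = (a + w) + 1 = 1 + a + w)
L(Z(3, -5))*d(V(q(-5)), 3) = -2*(1 + 3 - 9*(4 + 3/(-5))) = -2*(1 + 3 - 9*(4 + 3*(-1/5))) = -2*(1 + 3 - 9*(4 - 3/5)) = -2*(1 + 3 - 9*17/5) = -2*(1 + 3 - 153/5) = -2*(-133/5) = 266/5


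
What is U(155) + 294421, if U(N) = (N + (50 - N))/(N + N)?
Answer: 9127056/31 ≈ 2.9442e+5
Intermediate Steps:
U(N) = 25/N (U(N) = 50/((2*N)) = 50*(1/(2*N)) = 25/N)
U(155) + 294421 = 25/155 + 294421 = 25*(1/155) + 294421 = 5/31 + 294421 = 9127056/31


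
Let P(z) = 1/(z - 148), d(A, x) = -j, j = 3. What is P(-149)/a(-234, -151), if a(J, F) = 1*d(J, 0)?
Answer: 1/891 ≈ 0.0011223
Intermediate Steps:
d(A, x) = -3 (d(A, x) = -1*3 = -3)
a(J, F) = -3 (a(J, F) = 1*(-3) = -3)
P(z) = 1/(-148 + z)
P(-149)/a(-234, -151) = 1/(-148 - 149*(-3)) = -1/3/(-297) = -1/297*(-1/3) = 1/891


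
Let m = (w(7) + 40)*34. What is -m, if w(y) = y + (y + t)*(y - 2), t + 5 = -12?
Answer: 102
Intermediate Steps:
t = -17 (t = -5 - 12 = -17)
w(y) = y + (-17 + y)*(-2 + y) (w(y) = y + (y - 17)*(y - 2) = y + (-17 + y)*(-2 + y))
m = -102 (m = ((34 + 7² - 18*7) + 40)*34 = ((34 + 49 - 126) + 40)*34 = (-43 + 40)*34 = -3*34 = -102)
-m = -1*(-102) = 102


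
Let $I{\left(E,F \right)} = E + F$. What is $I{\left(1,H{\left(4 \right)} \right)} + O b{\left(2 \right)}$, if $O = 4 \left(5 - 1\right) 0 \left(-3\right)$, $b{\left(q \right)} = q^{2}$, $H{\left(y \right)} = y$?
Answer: $5$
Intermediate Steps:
$O = 0$ ($O = 4 \left(5 - 1\right) 0 = 4 \cdot 4 \cdot 0 = 16 \cdot 0 = 0$)
$I{\left(1,H{\left(4 \right)} \right)} + O b{\left(2 \right)} = \left(1 + 4\right) + 0 \cdot 2^{2} = 5 + 0 \cdot 4 = 5 + 0 = 5$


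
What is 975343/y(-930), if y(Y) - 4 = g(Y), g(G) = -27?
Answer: -975343/23 ≈ -42406.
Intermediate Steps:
y(Y) = -23 (y(Y) = 4 - 27 = -23)
975343/y(-930) = 975343/(-23) = 975343*(-1/23) = -975343/23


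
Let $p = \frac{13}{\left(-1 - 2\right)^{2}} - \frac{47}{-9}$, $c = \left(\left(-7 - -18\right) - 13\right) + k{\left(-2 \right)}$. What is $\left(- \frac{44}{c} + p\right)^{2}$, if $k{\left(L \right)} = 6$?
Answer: $\frac{169}{9} \approx 18.778$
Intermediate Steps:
$c = 4$ ($c = \left(\left(-7 - -18\right) - 13\right) + 6 = \left(\left(-7 + 18\right) - 13\right) + 6 = \left(11 - 13\right) + 6 = -2 + 6 = 4$)
$p = \frac{20}{3}$ ($p = \frac{13}{\left(-3\right)^{2}} - - \frac{47}{9} = \frac{13}{9} + \frac{47}{9} = \frac{20}{3} \approx 6.6667$)
$\left(- \frac{44}{c} + p\right)^{2} = \left(- \frac{44}{4} + \frac{20}{3}\right)^{2} = \left(\left(-44\right) \frac{1}{4} + \frac{20}{3}\right)^{2} = \left(-11 + \frac{20}{3}\right)^{2} = \left(- \frac{13}{3}\right)^{2} = \frac{169}{9}$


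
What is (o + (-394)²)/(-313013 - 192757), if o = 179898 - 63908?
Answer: -135613/252885 ≈ -0.53626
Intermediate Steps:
o = 115990
(o + (-394)²)/(-313013 - 192757) = (115990 + (-394)²)/(-313013 - 192757) = (115990 + 155236)/(-505770) = 271226*(-1/505770) = -135613/252885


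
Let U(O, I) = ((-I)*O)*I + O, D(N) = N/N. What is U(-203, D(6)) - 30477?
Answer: -30477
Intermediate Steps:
D(N) = 1
U(O, I) = O - O*I² (U(O, I) = (-I*O)*I + O = -O*I² + O = O - O*I²)
U(-203, D(6)) - 30477 = -203*(1 - 1*1²) - 30477 = -203*(1 - 1*1) - 30477 = -203*(1 - 1) - 30477 = -203*0 - 30477 = 0 - 30477 = -30477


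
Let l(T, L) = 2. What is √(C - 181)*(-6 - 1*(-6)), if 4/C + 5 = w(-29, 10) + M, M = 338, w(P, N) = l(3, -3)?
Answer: 0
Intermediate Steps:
w(P, N) = 2
C = 4/335 (C = 4/(-5 + (2 + 338)) = 4/(-5 + 340) = 4/335 ≈ 0.011940)
√(C - 181)*(-6 - 1*(-6)) = √(4/335 - 181)*(-6 - 1*(-6)) = √(-60631/335)*(-6 + 6) = (I*√20311385/335)*0 = 0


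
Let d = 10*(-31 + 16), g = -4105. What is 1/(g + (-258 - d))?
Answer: -1/4213 ≈ -0.00023736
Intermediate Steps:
d = -150 (d = 10*(-15) = -150)
1/(g + (-258 - d)) = 1/(-4105 + (-258 - 1*(-150))) = 1/(-4105 + (-258 + 150)) = 1/(-4105 - 108) = 1/(-4213) = -1/4213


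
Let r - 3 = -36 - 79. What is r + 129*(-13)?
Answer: -1789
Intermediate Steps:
r = -112 (r = 3 + (-36 - 79) = 3 - 115 = -112)
r + 129*(-13) = -112 + 129*(-13) = -112 - 1677 = -1789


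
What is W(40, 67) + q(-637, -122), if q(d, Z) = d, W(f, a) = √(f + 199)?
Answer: -637 + √239 ≈ -621.54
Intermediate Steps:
W(f, a) = √(199 + f)
W(40, 67) + q(-637, -122) = √(199 + 40) - 637 = √239 - 637 = -637 + √239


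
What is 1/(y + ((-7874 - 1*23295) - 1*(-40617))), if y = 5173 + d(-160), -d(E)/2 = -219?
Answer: 1/15059 ≈ 6.6406e-5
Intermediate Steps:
d(E) = 438 (d(E) = -2*(-219) = 438)
y = 5611 (y = 5173 + 438 = 5611)
1/(y + ((-7874 - 1*23295) - 1*(-40617))) = 1/(5611 + ((-7874 - 1*23295) - 1*(-40617))) = 1/(5611 + ((-7874 - 23295) + 40617)) = 1/(5611 + (-31169 + 40617)) = 1/(5611 + 9448) = 1/15059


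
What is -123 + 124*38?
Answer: 4589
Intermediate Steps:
-123 + 124*38 = -123 + 4712 = 4589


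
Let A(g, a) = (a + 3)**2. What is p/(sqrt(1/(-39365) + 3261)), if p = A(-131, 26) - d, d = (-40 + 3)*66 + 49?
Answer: 1617*sqrt(315828504835)/16046158 ≈ 56.632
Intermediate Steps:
A(g, a) = (3 + a)**2
d = -2393 (d = -37*66 + 49 = -2442 + 49 = -2393)
p = 3234 (p = (3 + 26)**2 - 1*(-2393) = 29**2 + 2393 = 841 + 2393 = 3234)
p/(sqrt(1/(-39365) + 3261)) = 3234/(sqrt(1/(-39365) + 3261)) = 3234/(sqrt(-1/39365 + 3261)) = 3234/(sqrt(128369264/39365)) = 3234/((4*sqrt(315828504835)/39365)) = 3234*(sqrt(315828504835)/32092316) = 1617*sqrt(315828504835)/16046158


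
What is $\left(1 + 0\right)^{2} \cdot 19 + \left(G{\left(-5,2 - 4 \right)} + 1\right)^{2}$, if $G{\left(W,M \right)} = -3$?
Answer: $23$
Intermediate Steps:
$\left(1 + 0\right)^{2} \cdot 19 + \left(G{\left(-5,2 - 4 \right)} + 1\right)^{2} = \left(1 + 0\right)^{2} \cdot 19 + \left(-3 + 1\right)^{2} = 1^{2} \cdot 19 + \left(-2\right)^{2} = 1 \cdot 19 + 4 = 19 + 4 = 23$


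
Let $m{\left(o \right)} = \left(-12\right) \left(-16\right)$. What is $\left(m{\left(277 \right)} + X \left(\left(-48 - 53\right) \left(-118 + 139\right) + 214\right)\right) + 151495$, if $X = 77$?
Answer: $4848$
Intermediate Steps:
$m{\left(o \right)} = 192$
$\left(m{\left(277 \right)} + X \left(\left(-48 - 53\right) \left(-118 + 139\right) + 214\right)\right) + 151495 = \left(192 + 77 \left(\left(-48 - 53\right) \left(-118 + 139\right) + 214\right)\right) + 151495 = \left(192 + 77 \left(\left(-101\right) 21 + 214\right)\right) + 151495 = \left(192 + 77 \left(-2121 + 214\right)\right) + 151495 = \left(192 + 77 \left(-1907\right)\right) + 151495 = \left(192 - 146839\right) + 151495 = -146647 + 151495 = 4848$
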